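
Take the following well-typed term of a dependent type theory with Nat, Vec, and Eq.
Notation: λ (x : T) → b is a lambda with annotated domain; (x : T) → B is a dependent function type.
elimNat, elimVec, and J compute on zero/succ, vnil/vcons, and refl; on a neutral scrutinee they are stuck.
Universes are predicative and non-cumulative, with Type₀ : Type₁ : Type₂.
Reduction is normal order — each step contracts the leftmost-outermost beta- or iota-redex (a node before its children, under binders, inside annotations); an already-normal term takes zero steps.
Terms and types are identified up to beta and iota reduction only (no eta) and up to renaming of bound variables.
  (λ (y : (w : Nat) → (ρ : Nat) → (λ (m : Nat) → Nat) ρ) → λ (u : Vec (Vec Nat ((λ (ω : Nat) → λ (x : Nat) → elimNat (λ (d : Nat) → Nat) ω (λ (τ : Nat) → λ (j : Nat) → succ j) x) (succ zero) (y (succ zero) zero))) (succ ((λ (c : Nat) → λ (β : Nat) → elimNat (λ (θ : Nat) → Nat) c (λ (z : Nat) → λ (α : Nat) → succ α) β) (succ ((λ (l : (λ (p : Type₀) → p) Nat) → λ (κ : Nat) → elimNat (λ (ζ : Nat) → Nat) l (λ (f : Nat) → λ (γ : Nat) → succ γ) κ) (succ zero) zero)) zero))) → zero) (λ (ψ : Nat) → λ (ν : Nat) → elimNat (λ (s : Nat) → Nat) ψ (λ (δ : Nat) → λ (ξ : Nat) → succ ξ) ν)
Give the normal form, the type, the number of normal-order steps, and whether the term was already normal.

reduced normal form:
  λ (y : Vec (Vec Nat (succ (succ zero))) (succ (succ (succ zero)))) → zero
inferred type:
  (y : Vec (Vec Nat (succ (succ zero))) (succ (succ (succ zero)))) → Nat
normal-order step count: 16
term was already normal: no
first contracted redex: a beta-redex


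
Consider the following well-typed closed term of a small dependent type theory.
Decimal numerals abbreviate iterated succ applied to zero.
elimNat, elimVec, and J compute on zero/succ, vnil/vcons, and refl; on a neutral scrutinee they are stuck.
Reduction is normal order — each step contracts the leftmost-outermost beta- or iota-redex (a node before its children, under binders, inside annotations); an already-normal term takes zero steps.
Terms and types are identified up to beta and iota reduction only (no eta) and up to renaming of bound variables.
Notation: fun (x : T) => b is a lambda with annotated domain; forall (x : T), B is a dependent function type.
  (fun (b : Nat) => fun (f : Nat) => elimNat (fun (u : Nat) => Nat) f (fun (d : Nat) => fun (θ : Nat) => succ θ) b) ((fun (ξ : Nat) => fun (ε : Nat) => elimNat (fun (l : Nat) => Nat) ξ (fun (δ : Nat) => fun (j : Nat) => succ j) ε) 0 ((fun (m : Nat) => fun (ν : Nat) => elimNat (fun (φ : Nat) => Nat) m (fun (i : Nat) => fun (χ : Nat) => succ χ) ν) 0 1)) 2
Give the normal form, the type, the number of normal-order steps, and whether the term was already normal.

resulting normal form:
  3
inferred type:
  Nat
steps to reach normal form (normal order): 18
started in normal form: no
first redex: a beta-redex


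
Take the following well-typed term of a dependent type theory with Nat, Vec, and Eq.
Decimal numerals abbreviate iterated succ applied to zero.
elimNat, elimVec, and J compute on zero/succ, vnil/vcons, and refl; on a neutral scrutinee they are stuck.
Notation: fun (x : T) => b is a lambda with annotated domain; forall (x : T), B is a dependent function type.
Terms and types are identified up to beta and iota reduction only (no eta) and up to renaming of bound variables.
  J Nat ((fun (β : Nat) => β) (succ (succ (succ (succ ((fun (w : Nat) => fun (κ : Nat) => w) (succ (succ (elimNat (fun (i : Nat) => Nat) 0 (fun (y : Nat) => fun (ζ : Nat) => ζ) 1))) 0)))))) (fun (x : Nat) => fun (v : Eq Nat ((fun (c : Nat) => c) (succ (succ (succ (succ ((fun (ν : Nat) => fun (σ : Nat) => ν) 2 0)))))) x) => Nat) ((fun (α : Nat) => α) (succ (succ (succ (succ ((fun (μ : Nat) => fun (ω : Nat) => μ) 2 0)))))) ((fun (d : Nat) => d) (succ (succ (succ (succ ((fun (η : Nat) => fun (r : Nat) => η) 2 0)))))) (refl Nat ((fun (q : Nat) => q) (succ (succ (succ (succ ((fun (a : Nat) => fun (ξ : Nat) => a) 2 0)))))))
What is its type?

inferred type:
  Nat


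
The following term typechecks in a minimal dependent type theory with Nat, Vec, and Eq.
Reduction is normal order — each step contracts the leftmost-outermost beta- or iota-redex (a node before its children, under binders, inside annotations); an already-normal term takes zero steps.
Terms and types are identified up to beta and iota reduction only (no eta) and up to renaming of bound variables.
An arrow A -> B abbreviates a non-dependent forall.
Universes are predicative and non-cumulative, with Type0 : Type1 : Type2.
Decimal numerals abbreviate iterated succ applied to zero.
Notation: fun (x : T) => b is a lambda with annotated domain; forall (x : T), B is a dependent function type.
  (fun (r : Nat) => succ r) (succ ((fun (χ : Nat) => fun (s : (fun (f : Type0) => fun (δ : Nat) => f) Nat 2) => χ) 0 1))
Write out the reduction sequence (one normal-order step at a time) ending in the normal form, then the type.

normal-order reduction:
  (fun (r : Nat) => succ r) (succ ((fun (χ : Nat) => fun (s : (fun (f : Type0) => fun (δ : Nat) => f) Nat 2) => χ) 0 1))
  ~> succ (succ ((fun (r : Nat) => fun (χ : (fun (s : Type0) => fun (f : Nat) => s) Nat 2) => r) 0 1))
  ~> succ (succ ((fun (r : (fun (χ : Type0) => fun (s : Nat) => χ) Nat 2) => 0) 1))
  ~> 2
inferred type:
  Nat


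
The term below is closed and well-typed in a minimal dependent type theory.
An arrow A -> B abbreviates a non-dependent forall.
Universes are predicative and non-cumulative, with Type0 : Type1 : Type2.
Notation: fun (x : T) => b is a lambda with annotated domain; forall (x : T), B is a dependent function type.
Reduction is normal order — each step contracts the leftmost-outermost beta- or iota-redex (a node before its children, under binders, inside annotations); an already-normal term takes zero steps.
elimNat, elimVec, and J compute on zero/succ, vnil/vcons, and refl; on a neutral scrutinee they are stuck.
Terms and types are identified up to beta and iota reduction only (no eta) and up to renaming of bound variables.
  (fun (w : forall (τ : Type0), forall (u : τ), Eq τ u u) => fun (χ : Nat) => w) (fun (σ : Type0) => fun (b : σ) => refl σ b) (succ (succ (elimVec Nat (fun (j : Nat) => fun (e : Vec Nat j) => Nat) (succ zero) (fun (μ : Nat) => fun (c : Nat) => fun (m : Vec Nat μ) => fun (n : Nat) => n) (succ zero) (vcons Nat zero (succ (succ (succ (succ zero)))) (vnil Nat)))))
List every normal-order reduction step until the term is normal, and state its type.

normal-order reduction:
  (fun (w : forall (τ : Type0), forall (u : τ), Eq τ u u) => fun (χ : Nat) => w) (fun (σ : Type0) => fun (b : σ) => refl σ b) (succ (succ (elimVec Nat (fun (j : Nat) => fun (e : Vec Nat j) => Nat) (succ zero) (fun (μ : Nat) => fun (c : Nat) => fun (m : Vec Nat μ) => fun (n : Nat) => n) (succ zero) (vcons Nat zero (succ (succ (succ (succ zero)))) (vnil Nat)))))
  ~> (fun (w : Nat) => fun (τ : Type0) => fun (u : τ) => refl τ u) (succ (succ (elimVec Nat (fun (χ : Nat) => fun (σ : Vec Nat χ) => Nat) (succ zero) (fun (b : Nat) => fun (j : Nat) => fun (e : Vec Nat b) => fun (μ : Nat) => μ) (succ zero) (vcons Nat zero (succ (succ (succ (succ zero)))) (vnil Nat)))))
  ~> fun (w : Type0) => fun (τ : w) => refl w τ
inferred type:
  forall (w : Type0), forall (τ : w), Eq w τ τ


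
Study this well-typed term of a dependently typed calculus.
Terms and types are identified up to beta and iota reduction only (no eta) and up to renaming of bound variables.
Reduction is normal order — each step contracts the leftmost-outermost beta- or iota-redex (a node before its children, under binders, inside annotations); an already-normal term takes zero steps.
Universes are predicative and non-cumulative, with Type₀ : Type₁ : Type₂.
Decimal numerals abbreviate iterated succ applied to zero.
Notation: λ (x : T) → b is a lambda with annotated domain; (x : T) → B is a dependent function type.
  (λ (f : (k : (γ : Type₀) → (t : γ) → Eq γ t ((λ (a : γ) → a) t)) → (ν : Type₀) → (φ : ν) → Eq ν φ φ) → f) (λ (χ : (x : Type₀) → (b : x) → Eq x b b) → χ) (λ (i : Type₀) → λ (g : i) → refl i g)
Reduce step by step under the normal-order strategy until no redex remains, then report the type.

normal-order reduction:
  (λ (f : (k : (γ : Type₀) → (t : γ) → Eq γ t ((λ (a : γ) → a) t)) → (ν : Type₀) → (φ : ν) → Eq ν φ φ) → f) (λ (χ : (x : Type₀) → (b : x) → Eq x b b) → χ) (λ (i : Type₀) → λ (g : i) → refl i g)
  ~> (λ (f : (k : Type₀) → (γ : k) → Eq k γ γ) → f) (λ (t : Type₀) → λ (a : t) → refl t a)
  ~> λ (f : Type₀) → λ (k : f) → refl f k
inferred type:
  (f : Type₀) → (k : f) → Eq f k k


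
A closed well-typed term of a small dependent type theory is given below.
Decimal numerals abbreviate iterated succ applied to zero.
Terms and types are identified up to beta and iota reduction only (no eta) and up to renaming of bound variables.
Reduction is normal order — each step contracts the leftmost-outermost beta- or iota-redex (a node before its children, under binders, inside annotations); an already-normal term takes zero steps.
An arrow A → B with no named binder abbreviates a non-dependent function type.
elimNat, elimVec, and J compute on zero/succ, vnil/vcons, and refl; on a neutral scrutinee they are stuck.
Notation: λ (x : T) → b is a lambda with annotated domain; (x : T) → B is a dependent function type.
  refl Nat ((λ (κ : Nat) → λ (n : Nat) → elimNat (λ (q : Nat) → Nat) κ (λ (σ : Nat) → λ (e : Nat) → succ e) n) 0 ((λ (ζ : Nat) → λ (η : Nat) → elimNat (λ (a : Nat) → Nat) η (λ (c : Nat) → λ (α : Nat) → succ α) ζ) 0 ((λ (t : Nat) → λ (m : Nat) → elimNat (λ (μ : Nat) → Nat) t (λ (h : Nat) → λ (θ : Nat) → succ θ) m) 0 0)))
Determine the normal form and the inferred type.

resulting normal form:
  refl Nat 0
the term's type:
  Eq Nat 0 0
observation: 9 normal-order steps normalize the term, beginning with a beta-redex.


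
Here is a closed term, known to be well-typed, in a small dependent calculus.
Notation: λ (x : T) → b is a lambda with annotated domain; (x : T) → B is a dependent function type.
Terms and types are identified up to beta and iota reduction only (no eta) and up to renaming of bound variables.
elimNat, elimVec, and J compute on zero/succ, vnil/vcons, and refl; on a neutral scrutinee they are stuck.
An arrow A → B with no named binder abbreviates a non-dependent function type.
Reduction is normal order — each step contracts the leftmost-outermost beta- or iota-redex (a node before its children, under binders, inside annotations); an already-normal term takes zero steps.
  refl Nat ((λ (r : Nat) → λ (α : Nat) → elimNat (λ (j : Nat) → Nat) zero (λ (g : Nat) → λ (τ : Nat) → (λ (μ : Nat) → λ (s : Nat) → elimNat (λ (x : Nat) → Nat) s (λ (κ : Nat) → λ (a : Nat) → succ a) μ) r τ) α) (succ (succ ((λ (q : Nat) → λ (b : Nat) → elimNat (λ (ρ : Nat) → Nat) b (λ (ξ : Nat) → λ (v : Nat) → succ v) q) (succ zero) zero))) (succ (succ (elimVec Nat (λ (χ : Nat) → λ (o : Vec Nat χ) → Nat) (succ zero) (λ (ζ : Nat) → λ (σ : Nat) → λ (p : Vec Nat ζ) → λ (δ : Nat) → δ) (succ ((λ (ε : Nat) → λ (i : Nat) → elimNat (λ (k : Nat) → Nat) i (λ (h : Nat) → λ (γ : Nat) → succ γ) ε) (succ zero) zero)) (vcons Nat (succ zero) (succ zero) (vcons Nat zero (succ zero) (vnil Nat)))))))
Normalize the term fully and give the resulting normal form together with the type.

reduced normal form:
  refl Nat (succ (succ (succ (succ (succ (succ (succ (succ (succ zero)))))))))
inferred type:
  Eq Nat (succ (succ (succ (succ (succ (succ (succ (succ (succ zero))))))))) (succ (succ (succ (succ (succ (succ (succ (succ (succ zero)))))))))
observation: the first redex contracted is a beta-redex; the normal form is reached in 77 normal-order steps.


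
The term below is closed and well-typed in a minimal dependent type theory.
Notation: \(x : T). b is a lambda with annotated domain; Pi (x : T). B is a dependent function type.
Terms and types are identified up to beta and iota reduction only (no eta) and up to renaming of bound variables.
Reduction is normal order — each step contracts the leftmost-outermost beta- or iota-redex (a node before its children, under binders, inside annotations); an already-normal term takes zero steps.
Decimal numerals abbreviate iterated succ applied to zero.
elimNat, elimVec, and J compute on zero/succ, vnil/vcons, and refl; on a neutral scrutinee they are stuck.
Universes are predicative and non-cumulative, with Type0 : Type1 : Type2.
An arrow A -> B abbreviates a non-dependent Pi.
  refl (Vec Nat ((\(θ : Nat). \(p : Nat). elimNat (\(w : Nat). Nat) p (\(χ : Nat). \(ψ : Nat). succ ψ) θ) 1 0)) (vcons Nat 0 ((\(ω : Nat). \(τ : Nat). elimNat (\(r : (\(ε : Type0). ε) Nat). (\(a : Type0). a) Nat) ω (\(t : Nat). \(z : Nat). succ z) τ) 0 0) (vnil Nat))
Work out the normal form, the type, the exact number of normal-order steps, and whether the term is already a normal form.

resulting normal form:
  refl (Vec Nat 1) (vcons Nat 0 0 (vnil Nat))
type:
  Eq (Vec Nat 1) (vcons Nat 0 0 (vnil Nat)) (vcons Nat 0 0 (vnil Nat))
reduction steps (normal order): 9
term was already normal: no
first contracted redex: a beta-redex


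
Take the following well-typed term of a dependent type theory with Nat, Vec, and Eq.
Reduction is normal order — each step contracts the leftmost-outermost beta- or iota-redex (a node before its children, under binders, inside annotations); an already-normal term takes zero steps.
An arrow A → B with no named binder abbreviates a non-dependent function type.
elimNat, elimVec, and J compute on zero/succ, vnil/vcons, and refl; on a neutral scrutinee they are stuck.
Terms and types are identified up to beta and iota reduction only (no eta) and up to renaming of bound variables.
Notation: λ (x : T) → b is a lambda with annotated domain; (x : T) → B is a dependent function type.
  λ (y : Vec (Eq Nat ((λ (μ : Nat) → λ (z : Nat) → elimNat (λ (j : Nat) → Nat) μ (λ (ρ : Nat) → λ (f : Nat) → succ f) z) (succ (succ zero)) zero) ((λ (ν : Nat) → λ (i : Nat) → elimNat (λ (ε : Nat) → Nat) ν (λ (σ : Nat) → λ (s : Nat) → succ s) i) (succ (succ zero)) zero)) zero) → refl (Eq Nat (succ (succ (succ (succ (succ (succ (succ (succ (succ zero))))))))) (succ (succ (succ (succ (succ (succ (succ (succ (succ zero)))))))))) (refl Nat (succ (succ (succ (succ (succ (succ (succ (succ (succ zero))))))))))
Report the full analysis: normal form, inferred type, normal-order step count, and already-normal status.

resulting normal form:
  λ (y : Vec (Eq Nat (succ (succ zero)) (succ (succ zero))) zero) → refl (Eq Nat (succ (succ (succ (succ (succ (succ (succ (succ (succ zero))))))))) (succ (succ (succ (succ (succ (succ (succ (succ (succ zero)))))))))) (refl Nat (succ (succ (succ (succ (succ (succ (succ (succ (succ zero))))))))))
type:
  Vec (Eq Nat (succ (succ zero)) (succ (succ zero))) zero → Eq (Eq Nat (succ (succ (succ (succ (succ (succ (succ (succ (succ zero))))))))) (succ (succ (succ (succ (succ (succ (succ (succ (succ zero)))))))))) (refl Nat (succ (succ (succ (succ (succ (succ (succ (succ (succ zero)))))))))) (refl Nat (succ (succ (succ (succ (succ (succ (succ (succ (succ zero))))))))))
reduction steps (normal order): 6
term was already normal: no
first contracted redex: a beta-redex


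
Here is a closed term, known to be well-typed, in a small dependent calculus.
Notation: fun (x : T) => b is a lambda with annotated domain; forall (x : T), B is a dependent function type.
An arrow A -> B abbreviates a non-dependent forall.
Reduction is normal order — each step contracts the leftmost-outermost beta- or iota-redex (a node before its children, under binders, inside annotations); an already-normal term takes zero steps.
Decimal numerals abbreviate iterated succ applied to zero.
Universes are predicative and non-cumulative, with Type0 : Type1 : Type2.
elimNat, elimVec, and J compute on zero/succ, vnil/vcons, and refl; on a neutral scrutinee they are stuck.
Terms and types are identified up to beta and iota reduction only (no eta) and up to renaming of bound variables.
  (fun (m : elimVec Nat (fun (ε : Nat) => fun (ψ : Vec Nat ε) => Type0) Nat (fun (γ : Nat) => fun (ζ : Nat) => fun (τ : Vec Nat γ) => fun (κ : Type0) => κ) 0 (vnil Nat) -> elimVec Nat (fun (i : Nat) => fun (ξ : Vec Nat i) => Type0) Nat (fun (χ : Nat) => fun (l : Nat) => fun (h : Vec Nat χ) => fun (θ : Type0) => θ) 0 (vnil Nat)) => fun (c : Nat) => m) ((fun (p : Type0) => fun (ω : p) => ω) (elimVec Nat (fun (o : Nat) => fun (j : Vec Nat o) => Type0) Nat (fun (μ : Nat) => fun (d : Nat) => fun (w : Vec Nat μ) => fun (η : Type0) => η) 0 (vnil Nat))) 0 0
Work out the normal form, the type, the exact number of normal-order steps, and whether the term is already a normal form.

reduced normal form:
  0
the term's type:
  Nat
normal-order step count: 4
term was already normal: no
first redex: a beta-redex


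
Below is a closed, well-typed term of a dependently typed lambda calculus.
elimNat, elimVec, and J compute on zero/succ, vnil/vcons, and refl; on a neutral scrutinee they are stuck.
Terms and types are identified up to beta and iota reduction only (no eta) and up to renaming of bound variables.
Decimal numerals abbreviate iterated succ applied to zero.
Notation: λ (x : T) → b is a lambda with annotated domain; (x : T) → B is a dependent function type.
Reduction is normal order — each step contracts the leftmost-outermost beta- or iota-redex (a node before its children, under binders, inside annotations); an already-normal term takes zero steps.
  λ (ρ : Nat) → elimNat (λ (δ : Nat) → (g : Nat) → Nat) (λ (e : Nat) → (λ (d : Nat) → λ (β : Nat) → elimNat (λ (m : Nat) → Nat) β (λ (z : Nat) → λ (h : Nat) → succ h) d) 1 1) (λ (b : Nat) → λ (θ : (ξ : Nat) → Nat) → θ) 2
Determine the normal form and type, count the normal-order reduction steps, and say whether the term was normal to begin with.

reduced normal form:
  λ (ρ : Nat) → λ (δ : Nat) → 2
inferred type:
  (ρ : Nat) → (δ : Nat) → Nat
steps to reach normal form (normal order): 13
already normal: no
first redex: an elimNat iota-redex


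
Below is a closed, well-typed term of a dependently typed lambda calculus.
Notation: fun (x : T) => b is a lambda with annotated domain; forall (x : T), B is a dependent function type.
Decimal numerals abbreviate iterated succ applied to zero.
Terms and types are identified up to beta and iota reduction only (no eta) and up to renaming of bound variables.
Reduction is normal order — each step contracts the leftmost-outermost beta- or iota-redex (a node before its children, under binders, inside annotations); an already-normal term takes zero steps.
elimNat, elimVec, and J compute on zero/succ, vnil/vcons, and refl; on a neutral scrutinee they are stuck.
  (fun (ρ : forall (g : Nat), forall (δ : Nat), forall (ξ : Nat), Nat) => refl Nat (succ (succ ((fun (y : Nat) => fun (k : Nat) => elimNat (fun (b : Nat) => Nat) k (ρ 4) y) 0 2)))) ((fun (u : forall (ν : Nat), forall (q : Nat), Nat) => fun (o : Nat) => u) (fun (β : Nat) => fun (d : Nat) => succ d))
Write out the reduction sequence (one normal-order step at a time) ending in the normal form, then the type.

reduction (normal order):
  (fun (ρ : forall (g : Nat), forall (δ : Nat), forall (ξ : Nat), Nat) => refl Nat (succ (succ ((fun (y : Nat) => fun (k : Nat) => elimNat (fun (b : Nat) => Nat) k (ρ 4) y) 0 2)))) ((fun (u : forall (ν : Nat), forall (q : Nat), Nat) => fun (o : Nat) => u) (fun (β : Nat) => fun (d : Nat) => succ d))
  ~> refl Nat (succ (succ ((fun (ρ : Nat) => fun (g : Nat) => elimNat (fun (δ : Nat) => Nat) g ((fun (ξ : forall (y : Nat), forall (k : Nat), Nat) => fun (b : Nat) => ξ) (fun (u : Nat) => fun (ν : Nat) => succ ν) 4) ρ) 0 2)))
  ~> refl Nat (succ (succ ((fun (ρ : Nat) => elimNat (fun (g : Nat) => Nat) ρ ((fun (δ : forall (ξ : Nat), forall (y : Nat), Nat) => fun (k : Nat) => δ) (fun (b : Nat) => fun (u : Nat) => succ u) 4) 0) 2)))
  ~> refl Nat (succ (succ (elimNat (fun (ρ : Nat) => Nat) 2 ((fun (g : forall (δ : Nat), forall (ξ : Nat), Nat) => fun (y : Nat) => g) (fun (k : Nat) => fun (b : Nat) => succ b) 4) 0)))
  ~> refl Nat 4
the term's type:
  Eq Nat 4 4


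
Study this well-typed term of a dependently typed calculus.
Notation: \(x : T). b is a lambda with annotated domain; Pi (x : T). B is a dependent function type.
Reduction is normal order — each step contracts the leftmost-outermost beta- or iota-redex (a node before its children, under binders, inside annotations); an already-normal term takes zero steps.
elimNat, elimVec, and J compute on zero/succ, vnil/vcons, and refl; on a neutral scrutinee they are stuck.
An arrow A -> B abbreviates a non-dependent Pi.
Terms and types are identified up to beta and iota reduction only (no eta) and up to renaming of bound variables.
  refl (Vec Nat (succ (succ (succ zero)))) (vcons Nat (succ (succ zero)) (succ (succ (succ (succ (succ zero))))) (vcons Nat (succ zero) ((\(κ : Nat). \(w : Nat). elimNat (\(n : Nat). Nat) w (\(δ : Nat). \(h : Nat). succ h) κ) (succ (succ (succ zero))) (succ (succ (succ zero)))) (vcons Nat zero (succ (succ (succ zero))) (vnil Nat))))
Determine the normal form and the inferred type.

reduced normal form:
  refl (Vec Nat (succ (succ (succ zero)))) (vcons Nat (succ (succ zero)) (succ (succ (succ (succ (succ zero))))) (vcons Nat (succ zero) (succ (succ (succ (succ (succ (succ zero)))))) (vcons Nat zero (succ (succ (succ zero))) (vnil Nat))))
type:
  Eq (Vec Nat (succ (succ (succ zero)))) (vcons Nat (succ (succ zero)) (succ (succ (succ (succ (succ zero))))) (vcons Nat (succ zero) (succ (succ (succ (succ (succ (succ zero)))))) (vcons Nat zero (succ (succ (succ zero))) (vnil Nat)))) (vcons Nat (succ (succ zero)) (succ (succ (succ (succ (succ zero))))) (vcons Nat (succ zero) (succ (succ (succ (succ (succ (succ zero)))))) (vcons Nat zero (succ (succ (succ zero))) (vnil Nat))))
observation: contracting a beta-redex first, the term normalizes in 12 steps.


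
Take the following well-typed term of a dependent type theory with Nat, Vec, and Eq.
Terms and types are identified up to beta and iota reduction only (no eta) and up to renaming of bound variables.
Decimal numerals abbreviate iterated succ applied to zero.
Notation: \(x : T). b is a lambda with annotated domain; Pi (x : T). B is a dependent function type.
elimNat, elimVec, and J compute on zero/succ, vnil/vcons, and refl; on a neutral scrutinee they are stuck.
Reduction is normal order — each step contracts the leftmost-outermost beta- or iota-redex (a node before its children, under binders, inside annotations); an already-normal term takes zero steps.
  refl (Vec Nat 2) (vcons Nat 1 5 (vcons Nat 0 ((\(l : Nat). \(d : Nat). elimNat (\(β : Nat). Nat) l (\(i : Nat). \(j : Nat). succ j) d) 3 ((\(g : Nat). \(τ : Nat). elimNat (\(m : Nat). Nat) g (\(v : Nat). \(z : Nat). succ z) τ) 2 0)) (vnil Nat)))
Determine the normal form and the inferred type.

resulting normal form:
  refl (Vec Nat 2) (vcons Nat 1 5 (vcons Nat 0 5 (vnil Nat)))
the term's type:
  Eq (Vec Nat 2) (vcons Nat 1 5 (vcons Nat 0 5 (vnil Nat))) (vcons Nat 1 5 (vcons Nat 0 5 (vnil Nat)))
observation: the first redex contracted is a beta-redex; the normal form is reached in 12 normal-order steps.


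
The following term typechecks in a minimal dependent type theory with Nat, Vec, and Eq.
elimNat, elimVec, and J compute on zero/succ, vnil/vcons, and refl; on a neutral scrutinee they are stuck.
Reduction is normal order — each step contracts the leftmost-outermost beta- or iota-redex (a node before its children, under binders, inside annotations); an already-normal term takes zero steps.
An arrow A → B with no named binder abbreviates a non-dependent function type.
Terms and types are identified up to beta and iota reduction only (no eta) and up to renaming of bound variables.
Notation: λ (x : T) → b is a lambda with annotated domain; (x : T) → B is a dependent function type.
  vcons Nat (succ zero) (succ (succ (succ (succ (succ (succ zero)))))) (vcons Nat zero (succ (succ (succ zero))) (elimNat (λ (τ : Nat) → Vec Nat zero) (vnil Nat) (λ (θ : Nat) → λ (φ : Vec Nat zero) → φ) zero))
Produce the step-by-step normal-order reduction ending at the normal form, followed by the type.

normal-order reduction sequence:
  vcons Nat (succ zero) (succ (succ (succ (succ (succ (succ zero)))))) (vcons Nat zero (succ (succ (succ zero))) (elimNat (λ (τ : Nat) → Vec Nat zero) (vnil Nat) (λ (θ : Nat) → λ (φ : Vec Nat zero) → φ) zero))
  ~> vcons Nat (succ zero) (succ (succ (succ (succ (succ (succ zero)))))) (vcons Nat zero (succ (succ (succ zero))) (vnil Nat))
inferred type:
  Vec Nat (succ (succ zero))


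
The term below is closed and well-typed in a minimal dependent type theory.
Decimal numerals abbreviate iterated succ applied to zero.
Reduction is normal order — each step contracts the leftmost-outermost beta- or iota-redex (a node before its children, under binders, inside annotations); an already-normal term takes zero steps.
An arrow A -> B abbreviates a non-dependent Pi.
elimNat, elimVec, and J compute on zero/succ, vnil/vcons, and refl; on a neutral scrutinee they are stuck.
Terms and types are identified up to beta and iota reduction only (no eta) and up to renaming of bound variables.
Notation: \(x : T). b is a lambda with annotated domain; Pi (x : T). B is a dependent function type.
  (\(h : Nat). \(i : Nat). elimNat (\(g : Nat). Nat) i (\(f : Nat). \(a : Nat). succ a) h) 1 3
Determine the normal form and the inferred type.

resulting normal form:
  4
type:
  Nat
observation: normalization takes exactly 6 steps under the normal-order strategy.


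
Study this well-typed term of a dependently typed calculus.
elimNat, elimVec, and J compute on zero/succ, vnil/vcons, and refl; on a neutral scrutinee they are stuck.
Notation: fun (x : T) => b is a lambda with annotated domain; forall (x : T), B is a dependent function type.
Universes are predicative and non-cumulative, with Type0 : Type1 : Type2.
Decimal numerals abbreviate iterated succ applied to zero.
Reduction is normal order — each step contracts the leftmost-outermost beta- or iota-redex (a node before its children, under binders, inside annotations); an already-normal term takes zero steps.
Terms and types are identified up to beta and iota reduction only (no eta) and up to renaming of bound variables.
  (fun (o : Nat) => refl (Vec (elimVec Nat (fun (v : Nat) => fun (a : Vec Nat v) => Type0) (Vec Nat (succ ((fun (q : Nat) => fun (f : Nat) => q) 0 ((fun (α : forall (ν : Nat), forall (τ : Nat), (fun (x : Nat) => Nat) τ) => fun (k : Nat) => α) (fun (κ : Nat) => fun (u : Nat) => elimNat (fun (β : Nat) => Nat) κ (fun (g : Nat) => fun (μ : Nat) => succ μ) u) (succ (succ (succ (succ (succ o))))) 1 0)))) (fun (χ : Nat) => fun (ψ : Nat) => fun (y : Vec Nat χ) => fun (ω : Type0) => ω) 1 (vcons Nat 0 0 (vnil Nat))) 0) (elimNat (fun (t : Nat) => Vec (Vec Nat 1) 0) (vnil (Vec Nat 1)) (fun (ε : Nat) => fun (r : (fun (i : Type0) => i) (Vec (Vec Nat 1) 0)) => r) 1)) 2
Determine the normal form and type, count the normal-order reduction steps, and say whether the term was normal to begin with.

reduced normal form:
  refl (Vec (Vec Nat 1) 0) (vnil (Vec Nat 1))
type:
  Eq (Vec (Vec Nat 1) 0) (vnil (Vec Nat 1)) (vnil (Vec Nat 1))
steps to reach normal form (normal order): 13
term was already normal: no
first contracted redex: a beta-redex


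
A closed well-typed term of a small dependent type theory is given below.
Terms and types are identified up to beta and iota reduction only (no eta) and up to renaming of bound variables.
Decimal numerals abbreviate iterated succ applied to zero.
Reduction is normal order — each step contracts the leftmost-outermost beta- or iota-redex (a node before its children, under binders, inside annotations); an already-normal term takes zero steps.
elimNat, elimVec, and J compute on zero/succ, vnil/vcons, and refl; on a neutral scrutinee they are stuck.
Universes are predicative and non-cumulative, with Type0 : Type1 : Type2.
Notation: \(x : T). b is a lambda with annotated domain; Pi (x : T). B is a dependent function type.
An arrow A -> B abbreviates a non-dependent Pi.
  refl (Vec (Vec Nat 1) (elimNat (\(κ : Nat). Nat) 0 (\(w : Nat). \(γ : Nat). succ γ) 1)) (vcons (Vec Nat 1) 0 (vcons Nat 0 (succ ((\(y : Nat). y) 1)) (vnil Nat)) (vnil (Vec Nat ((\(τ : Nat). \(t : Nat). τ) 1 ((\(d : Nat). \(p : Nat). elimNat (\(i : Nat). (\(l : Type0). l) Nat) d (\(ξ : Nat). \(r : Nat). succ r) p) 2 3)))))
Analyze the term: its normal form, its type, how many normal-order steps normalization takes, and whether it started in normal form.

normal form:
  refl (Vec (Vec Nat 1) 1) (vcons (Vec Nat 1) 0 (vcons Nat 0 2 (vnil Nat)) (vnil (Vec Nat 1)))
inferred type:
  Eq (Vec (Vec Nat 1) 1) (vcons (Vec Nat 1) 0 (vcons Nat 0 2 (vnil Nat)) (vnil (Vec Nat 1))) (vcons (Vec Nat 1) 0 (vcons Nat 0 2 (vnil Nat)) (vnil (Vec Nat 1)))
normal-order step count: 7
already normal: no
first redex: an elimNat iota-redex


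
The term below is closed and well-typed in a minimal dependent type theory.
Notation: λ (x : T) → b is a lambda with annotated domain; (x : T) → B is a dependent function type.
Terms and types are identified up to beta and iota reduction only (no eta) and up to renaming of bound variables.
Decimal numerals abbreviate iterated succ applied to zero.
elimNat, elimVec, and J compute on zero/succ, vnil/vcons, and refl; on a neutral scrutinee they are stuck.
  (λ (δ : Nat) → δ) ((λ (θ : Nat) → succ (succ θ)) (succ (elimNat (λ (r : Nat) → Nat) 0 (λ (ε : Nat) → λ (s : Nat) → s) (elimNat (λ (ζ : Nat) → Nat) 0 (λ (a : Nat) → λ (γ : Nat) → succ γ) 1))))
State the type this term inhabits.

the term's type:
  Nat


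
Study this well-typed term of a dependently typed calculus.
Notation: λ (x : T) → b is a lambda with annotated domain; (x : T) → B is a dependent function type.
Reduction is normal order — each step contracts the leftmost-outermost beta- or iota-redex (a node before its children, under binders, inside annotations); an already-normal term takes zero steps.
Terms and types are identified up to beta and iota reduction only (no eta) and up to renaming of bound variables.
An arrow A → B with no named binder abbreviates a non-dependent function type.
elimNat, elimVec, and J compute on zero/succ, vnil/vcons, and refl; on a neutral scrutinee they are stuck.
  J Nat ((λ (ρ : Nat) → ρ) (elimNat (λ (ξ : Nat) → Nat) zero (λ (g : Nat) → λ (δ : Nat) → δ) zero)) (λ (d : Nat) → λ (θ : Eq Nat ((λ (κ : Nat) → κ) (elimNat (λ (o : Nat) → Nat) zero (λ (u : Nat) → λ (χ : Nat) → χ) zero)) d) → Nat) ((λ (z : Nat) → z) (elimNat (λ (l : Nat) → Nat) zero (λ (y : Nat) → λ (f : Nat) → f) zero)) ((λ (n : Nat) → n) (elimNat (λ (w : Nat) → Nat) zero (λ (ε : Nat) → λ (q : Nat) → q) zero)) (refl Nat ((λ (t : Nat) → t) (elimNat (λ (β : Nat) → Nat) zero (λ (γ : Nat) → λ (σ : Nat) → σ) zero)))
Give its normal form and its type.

reduced normal form:
  zero
inferred type:
  Nat
observation: the leftmost-outermost redex is a J iota-redex, and normalization takes 3 steps.


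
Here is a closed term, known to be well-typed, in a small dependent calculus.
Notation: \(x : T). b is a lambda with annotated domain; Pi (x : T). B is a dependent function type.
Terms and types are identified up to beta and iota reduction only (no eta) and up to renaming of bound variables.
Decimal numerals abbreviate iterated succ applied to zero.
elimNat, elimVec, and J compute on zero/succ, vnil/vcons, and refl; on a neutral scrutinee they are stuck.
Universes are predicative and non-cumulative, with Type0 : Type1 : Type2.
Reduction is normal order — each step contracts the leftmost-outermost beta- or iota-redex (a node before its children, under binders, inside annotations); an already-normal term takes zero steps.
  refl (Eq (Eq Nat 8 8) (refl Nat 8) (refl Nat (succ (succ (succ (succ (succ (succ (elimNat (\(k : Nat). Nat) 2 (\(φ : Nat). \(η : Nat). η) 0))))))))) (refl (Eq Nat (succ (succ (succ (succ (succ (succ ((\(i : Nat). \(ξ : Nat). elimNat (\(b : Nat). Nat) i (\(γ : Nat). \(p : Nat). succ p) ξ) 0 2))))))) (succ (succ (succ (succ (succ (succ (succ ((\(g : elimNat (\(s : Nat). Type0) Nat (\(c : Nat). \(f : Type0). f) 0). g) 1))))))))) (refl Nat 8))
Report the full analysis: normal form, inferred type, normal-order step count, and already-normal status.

normal form:
  refl (Eq (Eq Nat 8 8) (refl Nat 8) (refl Nat 8)) (refl (Eq Nat 8 8) (refl Nat 8))
type:
  Eq (Eq (Eq Nat 8 8) (refl Nat 8) (refl Nat 8)) (refl (Eq Nat 8 8) (refl Nat 8)) (refl (Eq Nat 8 8) (refl Nat 8))
normal-order step count: 11
started in normal form: no
first redex: an elimNat iota-redex


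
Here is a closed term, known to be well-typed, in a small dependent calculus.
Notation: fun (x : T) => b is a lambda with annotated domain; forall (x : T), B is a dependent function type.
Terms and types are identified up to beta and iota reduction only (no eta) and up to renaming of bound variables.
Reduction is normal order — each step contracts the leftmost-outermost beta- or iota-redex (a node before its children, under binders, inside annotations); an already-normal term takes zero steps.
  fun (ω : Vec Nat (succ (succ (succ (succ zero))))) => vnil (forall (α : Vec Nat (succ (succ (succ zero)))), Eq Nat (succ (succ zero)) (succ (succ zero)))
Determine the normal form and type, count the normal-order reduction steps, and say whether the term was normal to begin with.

reduced normal form:
  fun (ω : Vec Nat (succ (succ (succ (succ zero))))) => vnil (forall (α : Vec Nat (succ (succ (succ zero)))), Eq Nat (succ (succ zero)) (succ (succ zero)))
type:
  forall (ω : Vec Nat (succ (succ (succ (succ zero))))), Vec (forall (α : Vec Nat (succ (succ (succ zero)))), Eq Nat (succ (succ zero)) (succ (succ zero))) zero
reduction steps (normal order): 0
started in normal form: yes


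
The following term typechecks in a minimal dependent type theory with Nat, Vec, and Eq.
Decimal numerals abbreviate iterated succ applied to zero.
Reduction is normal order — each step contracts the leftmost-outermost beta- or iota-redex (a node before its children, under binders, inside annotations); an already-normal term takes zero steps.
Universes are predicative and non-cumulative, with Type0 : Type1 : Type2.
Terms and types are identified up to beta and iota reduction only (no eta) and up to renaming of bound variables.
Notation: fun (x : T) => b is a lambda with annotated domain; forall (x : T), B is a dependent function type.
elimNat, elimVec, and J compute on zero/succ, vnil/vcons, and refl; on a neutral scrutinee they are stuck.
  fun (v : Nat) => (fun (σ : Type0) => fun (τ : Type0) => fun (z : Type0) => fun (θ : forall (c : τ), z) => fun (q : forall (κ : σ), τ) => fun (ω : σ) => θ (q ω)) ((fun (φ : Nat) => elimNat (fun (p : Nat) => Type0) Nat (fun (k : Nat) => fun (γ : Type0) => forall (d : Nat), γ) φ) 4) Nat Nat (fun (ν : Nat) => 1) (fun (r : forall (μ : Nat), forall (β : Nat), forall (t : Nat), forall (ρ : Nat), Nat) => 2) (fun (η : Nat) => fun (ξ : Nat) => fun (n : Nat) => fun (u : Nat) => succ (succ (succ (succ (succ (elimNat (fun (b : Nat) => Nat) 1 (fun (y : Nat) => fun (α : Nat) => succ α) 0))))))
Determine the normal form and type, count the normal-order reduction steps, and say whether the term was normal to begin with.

resulting normal form:
  fun (v : Nat) => 1
inferred type:
  forall (v : Nat), Nat
steps to reach normal form (normal order): 7
term was already normal: no
first redex: a beta-redex


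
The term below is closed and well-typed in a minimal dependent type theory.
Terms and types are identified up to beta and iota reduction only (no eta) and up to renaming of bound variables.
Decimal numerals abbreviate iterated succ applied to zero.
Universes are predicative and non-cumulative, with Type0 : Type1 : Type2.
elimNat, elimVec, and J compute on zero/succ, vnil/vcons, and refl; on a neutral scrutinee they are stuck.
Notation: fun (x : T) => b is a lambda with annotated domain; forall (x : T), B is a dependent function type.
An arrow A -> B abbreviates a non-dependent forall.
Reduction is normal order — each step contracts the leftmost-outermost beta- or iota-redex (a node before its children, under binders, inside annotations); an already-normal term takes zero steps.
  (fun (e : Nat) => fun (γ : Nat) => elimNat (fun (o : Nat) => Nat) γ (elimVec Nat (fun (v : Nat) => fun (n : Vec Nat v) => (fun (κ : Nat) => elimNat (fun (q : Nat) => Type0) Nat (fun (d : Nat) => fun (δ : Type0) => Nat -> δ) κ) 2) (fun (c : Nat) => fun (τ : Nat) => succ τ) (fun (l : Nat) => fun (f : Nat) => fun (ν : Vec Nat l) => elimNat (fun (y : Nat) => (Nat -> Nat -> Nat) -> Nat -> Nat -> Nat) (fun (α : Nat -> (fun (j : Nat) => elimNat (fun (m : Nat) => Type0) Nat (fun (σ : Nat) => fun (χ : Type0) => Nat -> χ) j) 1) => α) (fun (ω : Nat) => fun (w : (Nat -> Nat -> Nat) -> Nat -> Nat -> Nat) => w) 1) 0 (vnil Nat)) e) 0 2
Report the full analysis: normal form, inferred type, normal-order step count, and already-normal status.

reduced normal form:
  2
inferred type:
  Nat
normal-order step count: 3
term was already normal: no
first redex: a beta-redex


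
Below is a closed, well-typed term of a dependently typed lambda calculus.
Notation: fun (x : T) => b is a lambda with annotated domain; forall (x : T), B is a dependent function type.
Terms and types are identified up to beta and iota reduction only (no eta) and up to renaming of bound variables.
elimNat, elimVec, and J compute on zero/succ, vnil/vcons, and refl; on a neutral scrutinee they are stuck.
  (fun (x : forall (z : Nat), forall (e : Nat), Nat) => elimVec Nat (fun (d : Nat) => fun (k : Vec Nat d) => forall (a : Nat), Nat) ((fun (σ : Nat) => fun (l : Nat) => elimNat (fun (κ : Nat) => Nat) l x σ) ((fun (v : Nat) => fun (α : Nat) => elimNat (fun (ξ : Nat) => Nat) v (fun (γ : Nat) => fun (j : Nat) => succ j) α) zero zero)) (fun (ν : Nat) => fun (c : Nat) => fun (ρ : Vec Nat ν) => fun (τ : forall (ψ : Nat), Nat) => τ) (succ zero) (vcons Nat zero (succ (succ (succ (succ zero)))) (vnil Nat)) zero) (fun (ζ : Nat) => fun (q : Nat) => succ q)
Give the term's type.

inferred type:
  Nat


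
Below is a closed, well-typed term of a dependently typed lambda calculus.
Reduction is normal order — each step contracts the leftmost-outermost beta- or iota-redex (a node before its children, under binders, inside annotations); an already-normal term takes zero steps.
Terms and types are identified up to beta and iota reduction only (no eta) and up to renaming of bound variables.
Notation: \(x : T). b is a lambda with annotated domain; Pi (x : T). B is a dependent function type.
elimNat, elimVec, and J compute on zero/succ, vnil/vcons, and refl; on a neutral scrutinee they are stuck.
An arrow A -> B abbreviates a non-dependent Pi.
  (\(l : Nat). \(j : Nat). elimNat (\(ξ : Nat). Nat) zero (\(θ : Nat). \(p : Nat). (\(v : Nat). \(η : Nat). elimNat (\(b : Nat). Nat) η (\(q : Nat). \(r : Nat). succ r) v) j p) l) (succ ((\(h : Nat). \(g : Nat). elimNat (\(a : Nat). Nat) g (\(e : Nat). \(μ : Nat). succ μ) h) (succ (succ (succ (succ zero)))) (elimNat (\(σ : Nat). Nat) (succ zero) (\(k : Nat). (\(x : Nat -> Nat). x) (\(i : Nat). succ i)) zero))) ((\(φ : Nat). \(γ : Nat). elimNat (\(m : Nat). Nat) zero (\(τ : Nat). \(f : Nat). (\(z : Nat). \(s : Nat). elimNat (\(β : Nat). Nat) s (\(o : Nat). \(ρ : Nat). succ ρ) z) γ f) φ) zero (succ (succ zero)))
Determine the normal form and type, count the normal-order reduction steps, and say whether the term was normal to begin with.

resulting normal form:
  zero
inferred type:
  Nat
normal-order step count: 49
started in normal form: no
first redex: a beta-redex
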